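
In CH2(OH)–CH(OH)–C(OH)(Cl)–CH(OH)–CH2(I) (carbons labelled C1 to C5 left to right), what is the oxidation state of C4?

C4 has one bond to C (0), one bond to C (0), one bond to O (+1), one bond to H (-1).
Oxidation state = 0 + 0 + 1 − 1 = 0.

0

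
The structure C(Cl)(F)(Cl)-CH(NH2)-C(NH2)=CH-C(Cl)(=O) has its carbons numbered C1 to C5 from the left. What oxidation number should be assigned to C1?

C1 has one bond to C (0), one bond to Cl (+1), one bond to F (+1), one bond to Cl (+1).
Oxidation state = 0 + 1 + 1 + 1 = +3.

+3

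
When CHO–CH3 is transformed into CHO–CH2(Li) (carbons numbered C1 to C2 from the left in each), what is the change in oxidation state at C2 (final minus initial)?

0

Before: C2 has 1 bond to C, 3 bonds to H → oxidation state -3.
After: C2 has 1 bond to C, 2 bonds to H, 1 bond to Li → oxidation state -3.
Δ = -3 − (-3) = 0, so no net redox change at C2.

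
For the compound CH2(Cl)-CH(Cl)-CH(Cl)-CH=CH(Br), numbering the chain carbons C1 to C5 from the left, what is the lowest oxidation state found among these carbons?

-1

Each bond to a more electronegative atom (O, N, halogen) counts +1, each bond to a less electronegative atom (H, metal, B, Si) counts −1, and each C–C bond counts 0. Tallying each carbon:
C1: 1C, 2H, 1Cl → 0 − 2 + 1 = -1
C2: 2C, 1H, 1Cl → 0 − 1 + 1 = 0
C3: 2C, 1H, 1Cl → 0 − 1 + 1 = 0
C4: 3C, 1H → 0 − 1 = -1
C5: 2C, 1H, 1Br → 0 − 1 + 1 = 0
The lowest value is -1.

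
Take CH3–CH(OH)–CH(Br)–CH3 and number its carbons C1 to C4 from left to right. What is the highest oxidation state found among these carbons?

0

Assign +1 per bond to O/N/halogen, −1 per bond to H or an electropositive element, and 0 per bond to carbon. Tallying each carbon:
C1: 1C, 3H → 0 − 3 = -3
C2: 2C, 1H, 1O → 0 − 1 + 1 = 0
C3: 2C, 1H, 1Br → 0 − 1 + 1 = 0
C4: 1C, 3H → 0 − 3 = -3
The highest value is 0.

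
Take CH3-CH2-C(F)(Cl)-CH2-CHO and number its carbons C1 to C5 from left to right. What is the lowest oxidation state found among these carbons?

Tallying each carbon's bonds:
C1: 1C, 3H → 0 − 3 = -3
C2: 2C, 2H → 0 − 2 = -2
C3: 2C, 1F, 1Cl → 0 + 1 + 1 = +2
C4: 2C, 2H → 0 − 2 = -2
C5: 1C, 1H, 2O → 0 − 1 + 2 = +1
The lowest value is -3.

-3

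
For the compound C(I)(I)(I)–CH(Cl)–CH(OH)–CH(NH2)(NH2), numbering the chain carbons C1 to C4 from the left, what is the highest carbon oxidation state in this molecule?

Assign +1 per bond to O/N/halogen, −1 per bond to H or an electropositive element, and 0 per bond to carbon. Tallying each carbon:
C1: 1C, 3I → 0 + 3 = +3
C2: 2C, 1H, 1Cl → 0 − 1 + 1 = 0
C3: 2C, 1H, 1O → 0 − 1 + 1 = 0
C4: 1C, 1H, 2N → 0 − 1 + 2 = +1
The highest value is +3.

+3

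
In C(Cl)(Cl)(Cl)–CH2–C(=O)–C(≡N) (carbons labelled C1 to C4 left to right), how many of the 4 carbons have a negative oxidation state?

Bonds to more-electronegative neighbours contribute +1 each, bonds to H or metals contribute −1 each, and C–C bonds contribute 0. Tallying each carbon:
C1: 1C, 3Cl → 0 + 3 = +3
C2: 2C, 2H → 0 − 2 = -2
C3: 2C, 2O → 0 + 2 = +2
C4: 1C, 3N → 0 + 3 = +3
1 carbon (C2) meets the condition.

1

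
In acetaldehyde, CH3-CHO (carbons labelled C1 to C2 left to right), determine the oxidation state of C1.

Each bond to a more electronegative atom (O, N, halogen) counts +1, each bond to a less electronegative atom (H, metal, B, Si) counts −1, and each C–C bond counts 0.
C1 has one bond to H (-1), one bond to H (-1), one bond to H (-1), one bond to C (0).
Oxidation state = -1 − 1 − 1 + 0 = -3.

-3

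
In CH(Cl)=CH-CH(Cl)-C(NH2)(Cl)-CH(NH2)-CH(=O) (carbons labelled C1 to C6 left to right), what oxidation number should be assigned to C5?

C5 has one bond to C (0), one bond to C (0), one bond to H (-1), one bond to N (+1).
Oxidation state = 0 + 0 − 1 + 1 = 0.

0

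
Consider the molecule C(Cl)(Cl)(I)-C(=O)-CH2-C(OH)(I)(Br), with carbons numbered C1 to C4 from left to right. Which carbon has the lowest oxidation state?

Tallying each carbon's bonds:
C1: 1C, 2Cl, 1I → 0 + 2 + 1 = +3
C2: 2C, 2O → 0 + 2 = +2
C3: 2C, 2H → 0 − 2 = -2
C4: 1C, 1O, 1Br, 1I → 0 + 1 + 1 + 1 = +3
The most reduced carbon is C3 at -2.

C3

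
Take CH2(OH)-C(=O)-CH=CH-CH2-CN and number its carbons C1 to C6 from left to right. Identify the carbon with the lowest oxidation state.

C5

Tallying each carbon's bonds:
C1: 1C, 2H, 1O → 0 − 2 + 1 = -1
C2: 2C, 2O → 0 + 2 = +2
C3: 3C, 1H → 0 − 1 = -1
C4: 3C, 1H → 0 − 1 = -1
C5: 2C, 2H → 0 − 2 = -2
C6: 1C, 3N → 0 + 3 = +3
The most reduced carbon is C5 at -2.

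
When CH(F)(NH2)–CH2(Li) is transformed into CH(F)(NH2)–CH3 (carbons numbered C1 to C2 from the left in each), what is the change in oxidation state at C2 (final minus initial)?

0

Before: C2 has 1 bond to C, 2 bonds to H, 1 bond to Li → oxidation state -3.
After: C2 has 1 bond to C, 3 bonds to H → oxidation state -3.
Δ = -3 − (-3) = 0, so no net redox change at C2.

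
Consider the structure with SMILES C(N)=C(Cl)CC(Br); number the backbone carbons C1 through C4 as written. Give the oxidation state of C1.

C1 has a double bond to C (2×0 = 0), one bond to N (+1), one bond to H (-1).
Oxidation state = 0 + 1 − 1 = 0.

0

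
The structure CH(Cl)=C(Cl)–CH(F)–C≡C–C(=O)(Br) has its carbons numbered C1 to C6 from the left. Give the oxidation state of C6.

C6 has one bond to C (0), a double bond to O (2×+1 = +2), one bond to Br (+1).
Oxidation state = 0 + 2 + 1 = +3.

+3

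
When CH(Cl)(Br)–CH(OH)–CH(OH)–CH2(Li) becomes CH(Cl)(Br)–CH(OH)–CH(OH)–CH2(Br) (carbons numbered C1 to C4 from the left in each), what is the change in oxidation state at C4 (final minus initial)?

Before: C4 has 1 bond to C, 2 bonds to H, 1 bond to Li → oxidation state -3.
After: C4 has 1 bond to C, 2 bonds to H, 1 bond to Br → oxidation state -1.
Δ = -1 − (-3) = +2, so this is an oxidation at C4.

+2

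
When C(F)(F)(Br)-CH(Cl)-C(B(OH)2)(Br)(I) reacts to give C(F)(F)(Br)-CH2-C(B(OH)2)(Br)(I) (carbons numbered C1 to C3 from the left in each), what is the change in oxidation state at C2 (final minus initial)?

-2

Before: C2 has 2 bonds to C, 1 bond to H, 1 bond to Cl → oxidation state 0.
After: C2 has 2 bonds to C, 2 bonds to H → oxidation state -2.
Δ = -2 − (0) = -2, so this is a reduction at C2.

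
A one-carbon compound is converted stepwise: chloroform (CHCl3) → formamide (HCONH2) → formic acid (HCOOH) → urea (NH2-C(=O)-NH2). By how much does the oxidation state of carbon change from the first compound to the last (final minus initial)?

+2

Carbon oxidation states along the series — chloroform: +2, formamide: +2, formic acid: +2, urea: +4.
Net change = +4 − (+2) = +2.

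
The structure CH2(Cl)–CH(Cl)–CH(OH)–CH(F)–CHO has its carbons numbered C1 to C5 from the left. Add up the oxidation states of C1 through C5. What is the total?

Tallying each carbon's bonds:
C1: 1C, 2H, 1Cl → 0 − 2 + 1 = -1
C2: 2C, 1H, 1Cl → 0 − 1 + 1 = 0
C3: 2C, 1H, 1O → 0 − 1 + 1 = 0
C4: 2C, 1H, 1F → 0 − 1 + 1 = 0
C5: 1C, 1H, 2O → 0 − 1 + 2 = +1
Sum = -1 + 0 + 0 + 0 + 1 = 0.

0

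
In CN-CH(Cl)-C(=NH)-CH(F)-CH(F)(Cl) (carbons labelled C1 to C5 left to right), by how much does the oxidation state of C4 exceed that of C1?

-3

C4: 2C, 1H, 1F → 0 − 1 + 1 = 0
C1: 1C, 3N → 0 + 3 = +3
Difference: 0 − (+3) = -3.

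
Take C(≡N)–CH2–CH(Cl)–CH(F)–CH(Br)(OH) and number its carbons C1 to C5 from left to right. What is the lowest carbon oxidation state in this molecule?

Tallying each carbon's bonds:
C1: 1C, 3N → 0 + 3 = +3
C2: 2C, 2H → 0 − 2 = -2
C3: 2C, 1H, 1Cl → 0 − 1 + 1 = 0
C4: 2C, 1H, 1F → 0 − 1 + 1 = 0
C5: 1C, 1H, 1O, 1Br → 0 − 1 + 1 + 1 = +1
The lowest value is -2.

-2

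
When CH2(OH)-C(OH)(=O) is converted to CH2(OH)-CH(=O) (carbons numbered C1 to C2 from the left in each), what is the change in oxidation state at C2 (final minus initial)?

-2

Before: C2 has 1 bond to C, 3 bonds to O → oxidation state +3.
After: C2 has 1 bond to C, 1 bond to H, 2 bonds to O → oxidation state +1.
Δ = +1 − (+3) = -2, so this is a reduction at C2.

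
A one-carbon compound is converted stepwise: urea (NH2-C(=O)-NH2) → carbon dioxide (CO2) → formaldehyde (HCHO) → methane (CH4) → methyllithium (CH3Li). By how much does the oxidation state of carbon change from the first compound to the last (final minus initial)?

Carbon oxidation states along the series — urea: +4, carbon dioxide: +4, formaldehyde: 0, methane: -4, methyllithium: -4.
Net change = -4 − (+4) = -8.

-8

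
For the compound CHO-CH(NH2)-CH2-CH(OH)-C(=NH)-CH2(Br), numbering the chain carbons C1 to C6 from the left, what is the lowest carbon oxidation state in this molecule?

Tallying each carbon's bonds:
C1: 1C, 1H, 2O → 0 − 1 + 2 = +1
C2: 2C, 1H, 1N → 0 − 1 + 1 = 0
C3: 2C, 2H → 0 − 2 = -2
C4: 2C, 1H, 1O → 0 − 1 + 1 = 0
C5: 2C, 2N → 0 + 2 = +2
C6: 1C, 2H, 1Br → 0 − 2 + 1 = -1
The lowest value is -2.

-2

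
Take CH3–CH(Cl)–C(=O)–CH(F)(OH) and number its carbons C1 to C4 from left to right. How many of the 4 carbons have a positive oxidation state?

2

Bonds to more-electronegative neighbours contribute +1 each, bonds to H or metals contribute −1 each, and C–C bonds contribute 0. Tallying each carbon:
C1: 1C, 3H → 0 − 3 = -3
C2: 2C, 1H, 1Cl → 0 − 1 + 1 = 0
C3: 2C, 2O → 0 + 2 = +2
C4: 1C, 1H, 1O, 1F → 0 − 1 + 1 + 1 = +1
2 carbons (C3, C4) meet the condition.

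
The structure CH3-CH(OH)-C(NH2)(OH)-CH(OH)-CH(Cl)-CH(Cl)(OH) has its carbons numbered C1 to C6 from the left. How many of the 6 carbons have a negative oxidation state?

Tallying each carbon's bonds:
C1: 1C, 3H → 0 − 3 = -3
C2: 2C, 1H, 1O → 0 − 1 + 1 = 0
C3: 2C, 1O, 1N → 0 + 1 + 1 = +2
C4: 2C, 1H, 1O → 0 − 1 + 1 = 0
C5: 2C, 1H, 1Cl → 0 − 1 + 1 = 0
C6: 1C, 1H, 1O, 1Cl → 0 − 1 + 1 + 1 = +1
1 carbon (C1) meets the condition.

1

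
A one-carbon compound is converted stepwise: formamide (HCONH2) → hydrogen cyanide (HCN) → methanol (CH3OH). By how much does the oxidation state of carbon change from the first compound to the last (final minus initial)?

Carbon oxidation states along the series — formamide: +2, hydrogen cyanide: +2, methanol: -2.
Net change = -2 − (+2) = -4.

-4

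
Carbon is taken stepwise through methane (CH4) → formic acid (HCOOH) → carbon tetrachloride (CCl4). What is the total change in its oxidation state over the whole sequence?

+8

Carbon oxidation states along the series — methane: -4, formic acid: +2, carbon tetrachloride: +4.
Net change = +4 − (-4) = +8.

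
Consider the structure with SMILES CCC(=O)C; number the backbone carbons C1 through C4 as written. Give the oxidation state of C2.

Bonds to more-electronegative neighbours contribute +1 each, bonds to H or metals contribute −1 each, and C–C bonds contribute 0.
C2 has one bond to C (0), one bond to C (0), one bond to H (-1), one bond to H (-1).
Oxidation state = 0 + 0 − 1 − 1 = -2.

-2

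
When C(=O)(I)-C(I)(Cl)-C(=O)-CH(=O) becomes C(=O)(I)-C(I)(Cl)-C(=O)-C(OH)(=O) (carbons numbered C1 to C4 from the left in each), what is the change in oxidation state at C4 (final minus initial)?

+2

Before: C4 has 1 bond to C, 1 bond to H, 2 bonds to O → oxidation state +1.
After: C4 has 1 bond to C, 3 bonds to O → oxidation state +3.
Δ = +3 − (+1) = +2, so this is an oxidation at C4.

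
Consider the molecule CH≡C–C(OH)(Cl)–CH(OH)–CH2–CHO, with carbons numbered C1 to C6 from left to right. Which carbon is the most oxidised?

C3

Bonds to more-electronegative neighbours contribute +1 each, bonds to H or metals contribute −1 each, and C–C bonds contribute 0. Tallying each carbon:
C1: 3C, 1H → 0 − 1 = -1
C2: 4C → 0 = 0
C3: 2C, 1O, 1Cl → 0 + 1 + 1 = +2
C4: 2C, 1H, 1O → 0 − 1 + 1 = 0
C5: 2C, 2H → 0 − 2 = -2
C6: 1C, 1H, 2O → 0 − 1 + 2 = +1
The most oxidised carbon is C3 at +2.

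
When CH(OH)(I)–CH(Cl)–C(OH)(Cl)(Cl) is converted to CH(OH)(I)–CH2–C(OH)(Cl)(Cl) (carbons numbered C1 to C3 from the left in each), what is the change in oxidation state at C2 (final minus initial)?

Before: C2 has 2 bonds to C, 1 bond to H, 1 bond to Cl → oxidation state 0.
After: C2 has 2 bonds to C, 2 bonds to H → oxidation state -2.
Δ = -2 − (0) = -2, so this is a reduction at C2.

-2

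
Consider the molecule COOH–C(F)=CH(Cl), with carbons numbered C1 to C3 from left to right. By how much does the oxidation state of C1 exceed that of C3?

C1: 1C, 3O → 0 + 3 = +3
C3: 2C, 1H, 1Cl → 0 − 1 + 1 = 0
Difference: +3 − (0) = +3.

+3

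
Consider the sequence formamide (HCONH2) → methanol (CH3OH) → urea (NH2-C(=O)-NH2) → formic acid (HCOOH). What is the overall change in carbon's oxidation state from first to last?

Carbon oxidation states along the series — formamide: +2, methanol: -2, urea: +4, formic acid: +2.
Net change = +2 − (+2) = 0.

0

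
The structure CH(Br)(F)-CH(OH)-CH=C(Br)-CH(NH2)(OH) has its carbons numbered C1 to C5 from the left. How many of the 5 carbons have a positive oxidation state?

3

Bonds to more-electronegative neighbours contribute +1 each, bonds to H or metals contribute −1 each, and C–C bonds contribute 0. Tallying each carbon:
C1: 1C, 1H, 1F, 1Br → 0 − 1 + 1 + 1 = +1
C2: 2C, 1H, 1O → 0 − 1 + 1 = 0
C3: 3C, 1H → 0 − 1 = -1
C4: 3C, 1Br → 0 + 1 = +1
C5: 1C, 1H, 1O, 1N → 0 − 1 + 1 + 1 = +1
3 carbons (C1, C4, C5) meet the condition.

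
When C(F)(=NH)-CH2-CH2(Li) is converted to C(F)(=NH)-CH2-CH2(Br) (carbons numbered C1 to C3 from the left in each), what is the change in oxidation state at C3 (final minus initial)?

Before: C3 has 1 bond to C, 2 bonds to H, 1 bond to Li → oxidation state -3.
After: C3 has 1 bond to C, 2 bonds to H, 1 bond to Br → oxidation state -1.
Δ = -1 − (-3) = +2, so this is an oxidation at C3.

+2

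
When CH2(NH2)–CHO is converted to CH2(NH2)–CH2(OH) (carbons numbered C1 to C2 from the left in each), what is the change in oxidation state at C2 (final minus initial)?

Before: C2 has 1 bond to C, 1 bond to H, 2 bonds to O → oxidation state +1.
After: C2 has 1 bond to C, 2 bonds to H, 1 bond to O → oxidation state -1.
Δ = -1 − (+1) = -2, so this is a reduction at C2.

-2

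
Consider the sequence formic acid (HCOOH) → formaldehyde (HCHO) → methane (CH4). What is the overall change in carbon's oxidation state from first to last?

Carbon oxidation states along the series — formic acid: +2, formaldehyde: 0, methane: -4.
Net change = -4 − (+2) = -6.

-6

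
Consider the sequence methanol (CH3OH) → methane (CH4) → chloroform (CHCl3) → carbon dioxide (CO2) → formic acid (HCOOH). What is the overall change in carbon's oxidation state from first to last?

+4

Carbon oxidation states along the series — methanol: -2, methane: -4, chloroform: +2, carbon dioxide: +4, formic acid: +2.
Net change = +2 − (-2) = +4.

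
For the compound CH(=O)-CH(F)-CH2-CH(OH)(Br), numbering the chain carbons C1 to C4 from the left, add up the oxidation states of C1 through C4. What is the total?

0

Count +1 for every bond to an atom more electronegative than carbon and −1 for every bond to one less electronegative; C–C bonds are 0. Tallying each carbon:
C1: 1C, 1H, 2O → 0 − 1 + 2 = +1
C2: 2C, 1H, 1F → 0 − 1 + 1 = 0
C3: 2C, 2H → 0 − 2 = -2
C4: 1C, 1H, 1O, 1Br → 0 − 1 + 1 + 1 = +1
Sum = +1 + 0 − 2 + 1 = 0.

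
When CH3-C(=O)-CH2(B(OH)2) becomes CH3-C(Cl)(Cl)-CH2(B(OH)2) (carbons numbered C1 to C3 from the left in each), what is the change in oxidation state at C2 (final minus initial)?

Before: C2 has 2 bonds to C, 2 bonds to O → oxidation state +2.
After: C2 has 2 bonds to C, 2 bonds to Cl → oxidation state +2.
Δ = +2 − (+2) = 0, so no net redox change at C2.

0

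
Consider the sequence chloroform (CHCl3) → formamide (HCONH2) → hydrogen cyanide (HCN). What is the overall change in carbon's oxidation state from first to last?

0

Carbon oxidation states along the series — chloroform: +2, formamide: +2, hydrogen cyanide: +2.
Net change = +2 − (+2) = 0.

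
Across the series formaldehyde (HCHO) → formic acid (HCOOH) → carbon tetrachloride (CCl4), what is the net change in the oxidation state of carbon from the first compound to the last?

+4

Carbon oxidation states along the series — formaldehyde: 0, formic acid: +2, carbon tetrachloride: +4.
Net change = +4 − (0) = +4.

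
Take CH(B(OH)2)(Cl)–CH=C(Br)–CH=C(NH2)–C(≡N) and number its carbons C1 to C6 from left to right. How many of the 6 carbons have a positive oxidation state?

Tallying each carbon's bonds:
C1: 1C, 1H, 1Cl, 1B → 0 − 1 + 1 − 1 = -1
C2: 3C, 1H → 0 − 1 = -1
C3: 3C, 1Br → 0 + 1 = +1
C4: 3C, 1H → 0 − 1 = -1
C5: 3C, 1N → 0 + 1 = +1
C6: 1C, 3N → 0 + 3 = +3
3 carbons (C3, C5, C6) meet the condition.

3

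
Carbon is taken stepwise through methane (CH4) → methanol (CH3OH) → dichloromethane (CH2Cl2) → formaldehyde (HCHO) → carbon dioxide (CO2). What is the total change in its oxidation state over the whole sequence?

Carbon oxidation states along the series — methane: -4, methanol: -2, dichloromethane: 0, formaldehyde: 0, carbon dioxide: +4.
Net change = +4 − (-4) = +8.

+8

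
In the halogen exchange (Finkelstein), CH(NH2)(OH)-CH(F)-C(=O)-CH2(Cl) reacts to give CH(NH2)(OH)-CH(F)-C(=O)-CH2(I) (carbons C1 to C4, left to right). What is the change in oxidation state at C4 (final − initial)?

Before: C4 has 1 bond to C, 2 bonds to H, 1 bond to Cl → oxidation state -1.
After: C4 has 1 bond to C, 2 bonds to H, 1 bond to I → oxidation state -1.
Δ = -1 − (-1) = 0, so no net redox change at C4.

0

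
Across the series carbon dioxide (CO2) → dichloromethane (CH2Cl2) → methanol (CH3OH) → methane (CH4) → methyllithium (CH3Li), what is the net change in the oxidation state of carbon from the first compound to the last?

Carbon oxidation states along the series — carbon dioxide: +4, dichloromethane: 0, methanol: -2, methane: -4, methyllithium: -4.
Net change = -4 − (+4) = -8.

-8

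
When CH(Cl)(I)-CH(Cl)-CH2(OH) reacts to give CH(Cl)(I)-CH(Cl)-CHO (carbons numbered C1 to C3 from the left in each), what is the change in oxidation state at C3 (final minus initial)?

Before: C3 has 1 bond to C, 2 bonds to H, 1 bond to O → oxidation state -1.
After: C3 has 1 bond to C, 1 bond to H, 2 bonds to O → oxidation state +1.
Δ = +1 − (-1) = +2, so this is an oxidation at C3.

+2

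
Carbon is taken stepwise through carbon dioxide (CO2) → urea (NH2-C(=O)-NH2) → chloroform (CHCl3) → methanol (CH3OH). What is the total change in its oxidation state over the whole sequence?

Carbon oxidation states along the series — carbon dioxide: +4, urea: +4, chloroform: +2, methanol: -2.
Net change = -2 − (+4) = -6.

-6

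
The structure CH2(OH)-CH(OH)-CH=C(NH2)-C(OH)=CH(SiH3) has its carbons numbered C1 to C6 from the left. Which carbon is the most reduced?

C6

Count +1 for every bond to an atom more electronegative than carbon and −1 for every bond to one less electronegative; C–C bonds are 0. Tallying each carbon:
C1: 1C, 2H, 1O → 0 − 2 + 1 = -1
C2: 2C, 1H, 1O → 0 − 1 + 1 = 0
C3: 3C, 1H → 0 − 1 = -1
C4: 3C, 1N → 0 + 1 = +1
C5: 3C, 1O → 0 + 1 = +1
C6: 2C, 1H, 1Si → 0 − 1 − 1 = -2
The most reduced carbon is C6 at -2.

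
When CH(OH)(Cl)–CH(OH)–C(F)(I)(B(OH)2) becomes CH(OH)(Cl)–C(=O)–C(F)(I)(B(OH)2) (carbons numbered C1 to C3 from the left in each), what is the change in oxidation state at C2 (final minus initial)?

+2

Before: C2 has 2 bonds to C, 1 bond to H, 1 bond to O → oxidation state 0.
After: C2 has 2 bonds to C, 2 bonds to O → oxidation state +2.
Δ = +2 − (0) = +2, so this is an oxidation at C2.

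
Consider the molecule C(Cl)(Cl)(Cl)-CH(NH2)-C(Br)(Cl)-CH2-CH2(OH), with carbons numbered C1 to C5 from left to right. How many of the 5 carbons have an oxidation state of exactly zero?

Count +1 for every bond to an atom more electronegative than carbon and −1 for every bond to one less electronegative; C–C bonds are 0. Tallying each carbon:
C1: 1C, 3Cl → 0 + 3 = +3
C2: 2C, 1H, 1N → 0 − 1 + 1 = 0
C3: 2C, 1Cl, 1Br → 0 + 1 + 1 = +2
C4: 2C, 2H → 0 − 2 = -2
C5: 1C, 2H, 1O → 0 − 2 + 1 = -1
1 carbon (C2) meets the condition.

1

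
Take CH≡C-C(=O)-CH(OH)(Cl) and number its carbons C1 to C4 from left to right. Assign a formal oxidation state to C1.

-1

C1 has a triple bond to C (3×0 = 0), one bond to H (-1).
Oxidation state = 0 − 1 = -1.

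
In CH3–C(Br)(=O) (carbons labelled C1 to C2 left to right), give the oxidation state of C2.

C2 has one bond to C (0), one bond to Br (+1), a double bond to O (2×+1 = +2).
Oxidation state = 0 + 1 + 2 = +3.

+3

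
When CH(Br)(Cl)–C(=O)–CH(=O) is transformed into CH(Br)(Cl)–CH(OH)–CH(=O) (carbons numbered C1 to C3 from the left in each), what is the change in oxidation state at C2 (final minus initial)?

Before: C2 has 2 bonds to C, 2 bonds to O → oxidation state +2.
After: C2 has 2 bonds to C, 1 bond to H, 1 bond to O → oxidation state 0.
Δ = 0 − (+2) = -2, so this is a reduction at C2.

-2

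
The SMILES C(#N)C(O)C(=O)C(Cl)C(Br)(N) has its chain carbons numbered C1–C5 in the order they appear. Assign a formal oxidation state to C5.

+1

Bonds to more-electronegative neighbours contribute +1 each, bonds to H or metals contribute −1 each, and C–C bonds contribute 0.
C5 has one bond to C (0), one bond to Br (+1), one bond to N (+1), one bond to H (-1).
Oxidation state = 0 + 1 + 1 − 1 = +1.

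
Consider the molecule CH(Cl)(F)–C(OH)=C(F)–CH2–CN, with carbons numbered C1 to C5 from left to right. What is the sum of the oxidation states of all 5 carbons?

Bonds to more-electronegative neighbours contribute +1 each, bonds to H or metals contribute −1 each, and C–C bonds contribute 0. Tallying each carbon:
C1: 1C, 1H, 1F, 1Cl → 0 − 1 + 1 + 1 = +1
C2: 3C, 1O → 0 + 1 = +1
C3: 3C, 1F → 0 + 1 = +1
C4: 2C, 2H → 0 − 2 = -2
C5: 1C, 3N → 0 + 3 = +3
Sum = +1 + 1 + 1 − 2 + 3 = +4.

+4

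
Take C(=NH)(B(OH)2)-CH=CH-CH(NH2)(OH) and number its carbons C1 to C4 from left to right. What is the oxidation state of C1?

+1

C1 has one bond to C (0), a double bond to N (2×+1 = +2), one bond to B (-1).
Oxidation state = 0 + 2 − 1 = +1.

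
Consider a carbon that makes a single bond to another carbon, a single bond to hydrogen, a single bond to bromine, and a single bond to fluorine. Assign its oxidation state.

Assign +1 per bond to O/N/halogen, −1 per bond to H or an electropositive element, and 0 per bond to carbon.
The carbon has one bond to C (0), one bond to Br (+1), one bond to F (+1), one bond to H (-1).
Oxidation state = 0 + 1 + 1 − 1 = +1.

+1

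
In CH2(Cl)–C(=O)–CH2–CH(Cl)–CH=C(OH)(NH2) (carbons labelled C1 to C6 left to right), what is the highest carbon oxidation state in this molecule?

Bonds to more-electronegative neighbours contribute +1 each, bonds to H or metals contribute −1 each, and C–C bonds contribute 0. Tallying each carbon:
C1: 1C, 2H, 1Cl → 0 − 2 + 1 = -1
C2: 2C, 2O → 0 + 2 = +2
C3: 2C, 2H → 0 − 2 = -2
C4: 2C, 1H, 1Cl → 0 − 1 + 1 = 0
C5: 3C, 1H → 0 − 1 = -1
C6: 2C, 1O, 1N → 0 + 1 + 1 = +2
The highest value is +2.

+2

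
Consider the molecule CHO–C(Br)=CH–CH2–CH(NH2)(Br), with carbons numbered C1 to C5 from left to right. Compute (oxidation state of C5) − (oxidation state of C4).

C5: 1C, 1H, 1N, 1Br → 0 − 1 + 1 + 1 = +1
C4: 2C, 2H → 0 − 2 = -2
Difference: +1 − (-2) = +3.

+3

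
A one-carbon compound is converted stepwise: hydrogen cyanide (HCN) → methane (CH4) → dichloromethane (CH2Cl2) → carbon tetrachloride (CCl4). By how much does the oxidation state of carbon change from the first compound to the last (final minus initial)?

Carbon oxidation states along the series — hydrogen cyanide: +2, methane: -4, dichloromethane: 0, carbon tetrachloride: +4.
Net change = +4 − (+2) = +2.

+2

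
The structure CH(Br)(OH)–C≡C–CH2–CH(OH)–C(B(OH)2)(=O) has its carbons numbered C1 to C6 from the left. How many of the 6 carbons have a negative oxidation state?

1

Bonds to more-electronegative neighbours contribute +1 each, bonds to H or metals contribute −1 each, and C–C bonds contribute 0. Tallying each carbon:
C1: 1C, 1H, 1O, 1Br → 0 − 1 + 1 + 1 = +1
C2: 4C → 0 = 0
C3: 4C → 0 = 0
C4: 2C, 2H → 0 − 2 = -2
C5: 2C, 1H, 1O → 0 − 1 + 1 = 0
C6: 1C, 2O, 1B → 0 + 2 − 1 = +1
1 carbon (C4) meets the condition.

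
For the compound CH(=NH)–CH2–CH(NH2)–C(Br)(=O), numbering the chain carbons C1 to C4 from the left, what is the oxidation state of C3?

Bonds to more-electronegative neighbours contribute +1 each, bonds to H or metals contribute −1 each, and C–C bonds contribute 0.
C3 has one bond to C (0), one bond to C (0), one bond to H (-1), one bond to N (+1).
Oxidation state = 0 + 0 − 1 + 1 = 0.

0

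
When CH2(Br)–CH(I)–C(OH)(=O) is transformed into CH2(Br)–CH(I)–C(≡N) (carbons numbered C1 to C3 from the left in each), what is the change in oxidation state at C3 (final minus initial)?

0

Before: C3 has 1 bond to C, 3 bonds to O → oxidation state +3.
After: C3 has 1 bond to C, 3 bonds to N → oxidation state +3.
Δ = +3 − (+3) = 0, so no net redox change at C3.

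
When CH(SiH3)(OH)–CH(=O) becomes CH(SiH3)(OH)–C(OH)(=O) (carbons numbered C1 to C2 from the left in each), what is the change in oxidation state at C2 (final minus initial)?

Before: C2 has 1 bond to C, 1 bond to H, 2 bonds to O → oxidation state +1.
After: C2 has 1 bond to C, 3 bonds to O → oxidation state +3.
Δ = +3 − (+1) = +2, so this is an oxidation at C2.

+2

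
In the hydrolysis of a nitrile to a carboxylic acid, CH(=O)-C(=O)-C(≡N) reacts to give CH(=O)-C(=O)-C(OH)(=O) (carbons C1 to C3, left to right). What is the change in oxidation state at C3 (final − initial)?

Before: C3 has 1 bond to C, 3 bonds to N → oxidation state +3.
After: C3 has 1 bond to C, 3 bonds to O → oxidation state +3.
Δ = +3 − (+3) = 0, so no net redox change at C3.

0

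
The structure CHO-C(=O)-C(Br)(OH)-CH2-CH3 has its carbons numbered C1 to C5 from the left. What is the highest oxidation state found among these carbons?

Each bond to a more electronegative atom (O, N, halogen) counts +1, each bond to a less electronegative atom (H, metal, B, Si) counts −1, and each C–C bond counts 0. Tallying each carbon:
C1: 1C, 1H, 2O → 0 − 1 + 2 = +1
C2: 2C, 2O → 0 + 2 = +2
C3: 2C, 1O, 1Br → 0 + 1 + 1 = +2
C4: 2C, 2H → 0 − 2 = -2
C5: 1C, 3H → 0 − 3 = -3
The highest value is +2.

+2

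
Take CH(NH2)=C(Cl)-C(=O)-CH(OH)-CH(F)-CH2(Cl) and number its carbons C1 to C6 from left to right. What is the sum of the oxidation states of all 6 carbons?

+2

Tallying each carbon's bonds:
C1: 2C, 1H, 1N → 0 − 1 + 1 = 0
C2: 3C, 1Cl → 0 + 1 = +1
C3: 2C, 2O → 0 + 2 = +2
C4: 2C, 1H, 1O → 0 − 1 + 1 = 0
C5: 2C, 1H, 1F → 0 − 1 + 1 = 0
C6: 1C, 2H, 1Cl → 0 − 2 + 1 = -1
Sum = 0 + 1 + 2 + 0 + 0 − 1 = +2.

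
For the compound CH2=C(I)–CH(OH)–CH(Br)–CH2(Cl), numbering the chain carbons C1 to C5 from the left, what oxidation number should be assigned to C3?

Each bond to a more electronegative atom (O, N, halogen) counts +1, each bond to a less electronegative atom (H, metal, B, Si) counts −1, and each C–C bond counts 0.
C3 has one bond to C (0), one bond to C (0), one bond to H (-1), one bond to O (+1).
Oxidation state = 0 + 0 − 1 + 1 = 0.

0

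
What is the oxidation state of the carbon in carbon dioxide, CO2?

+4

Bonds to more-electronegative neighbours contribute +1 each, bonds to H or metals contribute −1 each, and C–C bonds contribute 0.
The carbon has a double bond to O (2×+1 = +2), a double bond to O (2×+1 = +2).
Oxidation state = +2 + 2 = +4.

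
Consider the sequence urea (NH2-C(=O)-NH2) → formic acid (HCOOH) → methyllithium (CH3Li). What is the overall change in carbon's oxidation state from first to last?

-8

Carbon oxidation states along the series — urea: +4, formic acid: +2, methyllithium: -4.
Net change = -4 − (+4) = -8.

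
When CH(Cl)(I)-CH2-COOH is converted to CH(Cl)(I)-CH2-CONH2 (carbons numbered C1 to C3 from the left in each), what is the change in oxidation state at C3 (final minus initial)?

Before: C3 has 1 bond to C, 3 bonds to O → oxidation state +3.
After: C3 has 1 bond to C, 2 bonds to O, 1 bond to N → oxidation state +3.
Δ = +3 − (+3) = 0, so no net redox change at C3.

0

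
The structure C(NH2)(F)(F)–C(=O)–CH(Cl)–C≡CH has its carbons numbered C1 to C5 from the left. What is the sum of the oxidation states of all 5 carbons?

+4

Tallying each carbon's bonds:
C1: 1C, 1N, 2F → 0 + 1 + 2 = +3
C2: 2C, 2O → 0 + 2 = +2
C3: 2C, 1H, 1Cl → 0 − 1 + 1 = 0
C4: 4C → 0 = 0
C5: 3C, 1H → 0 − 1 = -1
Sum = +3 + 2 + 0 + 0 − 1 = +4.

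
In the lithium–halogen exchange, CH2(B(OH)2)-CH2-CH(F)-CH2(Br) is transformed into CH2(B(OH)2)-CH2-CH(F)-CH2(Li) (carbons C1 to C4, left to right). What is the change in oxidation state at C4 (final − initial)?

-2

Before: C4 has 1 bond to C, 2 bonds to H, 1 bond to Br → oxidation state -1.
After: C4 has 1 bond to C, 2 bonds to H, 1 bond to Li → oxidation state -3.
Δ = -3 − (-1) = -2, so this is a reduction at C4.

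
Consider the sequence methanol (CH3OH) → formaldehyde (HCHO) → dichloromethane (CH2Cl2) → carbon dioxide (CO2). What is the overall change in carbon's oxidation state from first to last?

Carbon oxidation states along the series — methanol: -2, formaldehyde: 0, dichloromethane: 0, carbon dioxide: +4.
Net change = +4 − (-2) = +6.

+6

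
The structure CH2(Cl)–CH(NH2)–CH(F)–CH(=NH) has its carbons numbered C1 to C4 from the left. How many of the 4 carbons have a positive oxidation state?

Tallying each carbon's bonds:
C1: 1C, 2H, 1Cl → 0 − 2 + 1 = -1
C2: 2C, 1H, 1N → 0 − 1 + 1 = 0
C3: 2C, 1H, 1F → 0 − 1 + 1 = 0
C4: 1C, 1H, 2N → 0 − 1 + 2 = +1
1 carbon (C4) meets the condition.

1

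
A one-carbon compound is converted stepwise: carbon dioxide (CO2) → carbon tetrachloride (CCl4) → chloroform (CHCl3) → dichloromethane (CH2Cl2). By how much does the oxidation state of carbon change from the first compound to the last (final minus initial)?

-4

Carbon oxidation states along the series — carbon dioxide: +4, carbon tetrachloride: +4, chloroform: +2, dichloromethane: 0.
Net change = 0 − (+4) = -4.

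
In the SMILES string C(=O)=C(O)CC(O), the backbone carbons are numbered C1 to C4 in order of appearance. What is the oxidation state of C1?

Bonds to more-electronegative neighbours contribute +1 each, bonds to H or metals contribute −1 each, and C–C bonds contribute 0.
C1 has a double bond to C (2×0 = 0), a double bond to O (2×+1 = +2).
Oxidation state = 0 + 2 = +2.

+2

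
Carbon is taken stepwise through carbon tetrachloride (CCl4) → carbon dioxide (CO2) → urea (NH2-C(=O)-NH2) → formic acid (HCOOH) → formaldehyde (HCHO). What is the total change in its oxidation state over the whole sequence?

Carbon oxidation states along the series — carbon tetrachloride: +4, carbon dioxide: +4, urea: +4, formic acid: +2, formaldehyde: 0.
Net change = 0 − (+4) = -4.

-4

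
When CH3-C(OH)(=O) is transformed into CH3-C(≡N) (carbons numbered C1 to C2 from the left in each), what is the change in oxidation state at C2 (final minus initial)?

Before: C2 has 1 bond to C, 3 bonds to O → oxidation state +3.
After: C2 has 1 bond to C, 3 bonds to N → oxidation state +3.
Δ = +3 − (+3) = 0, so no net redox change at C2.

0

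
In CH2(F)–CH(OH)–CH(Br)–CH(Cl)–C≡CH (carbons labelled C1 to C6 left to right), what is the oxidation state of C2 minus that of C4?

0

C2: 2C, 1H, 1O → 0 − 1 + 1 = 0
C4: 2C, 1H, 1Cl → 0 − 1 + 1 = 0
Difference: 0 − (0) = 0.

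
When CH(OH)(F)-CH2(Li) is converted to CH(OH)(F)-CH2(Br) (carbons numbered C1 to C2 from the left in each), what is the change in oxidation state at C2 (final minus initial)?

+2

Before: C2 has 1 bond to C, 2 bonds to H, 1 bond to Li → oxidation state -3.
After: C2 has 1 bond to C, 2 bonds to H, 1 bond to Br → oxidation state -1.
Δ = -1 − (-3) = +2, so this is an oxidation at C2.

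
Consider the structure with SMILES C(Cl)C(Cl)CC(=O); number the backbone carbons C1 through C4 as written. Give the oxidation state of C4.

C4 has one bond to C (0), a double bond to O (2×+1 = +2), one bond to H (-1).
Oxidation state = 0 + 2 − 1 = +1.

+1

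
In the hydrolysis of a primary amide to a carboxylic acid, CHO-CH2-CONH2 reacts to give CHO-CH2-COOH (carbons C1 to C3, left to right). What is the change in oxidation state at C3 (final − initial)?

0

Before: C3 has 1 bond to C, 2 bonds to O, 1 bond to N → oxidation state +3.
After: C3 has 1 bond to C, 3 bonds to O → oxidation state +3.
Δ = +3 − (+3) = 0, so no net redox change at C3.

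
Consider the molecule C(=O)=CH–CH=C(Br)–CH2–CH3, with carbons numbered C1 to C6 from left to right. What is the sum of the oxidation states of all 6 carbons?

-4

Tallying each carbon's bonds:
C1: 2C, 2O → 0 + 2 = +2
C2: 3C, 1H → 0 − 1 = -1
C3: 3C, 1H → 0 − 1 = -1
C4: 3C, 1Br → 0 + 1 = +1
C5: 2C, 2H → 0 − 2 = -2
C6: 1C, 3H → 0 − 3 = -3
Sum = +2 − 1 − 1 + 1 − 2 − 3 = -4.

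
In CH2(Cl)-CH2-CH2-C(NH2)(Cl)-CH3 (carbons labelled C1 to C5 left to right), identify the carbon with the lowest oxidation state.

Tallying each carbon's bonds:
C1: 1C, 2H, 1Cl → 0 − 2 + 1 = -1
C2: 2C, 2H → 0 − 2 = -2
C3: 2C, 2H → 0 − 2 = -2
C4: 2C, 1N, 1Cl → 0 + 1 + 1 = +2
C5: 1C, 3H → 0 − 3 = -3
The most reduced carbon is C5 at -3.

C5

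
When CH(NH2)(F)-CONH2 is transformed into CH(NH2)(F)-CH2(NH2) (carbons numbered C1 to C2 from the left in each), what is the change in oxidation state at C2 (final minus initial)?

-4

Before: C2 has 1 bond to C, 2 bonds to O, 1 bond to N → oxidation state +3.
After: C2 has 1 bond to C, 2 bonds to H, 1 bond to N → oxidation state -1.
Δ = -1 − (+3) = -4, so this is a reduction at C2.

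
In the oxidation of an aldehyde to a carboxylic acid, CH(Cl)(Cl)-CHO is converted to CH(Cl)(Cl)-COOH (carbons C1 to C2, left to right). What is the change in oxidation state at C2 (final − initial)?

Before: C2 has 1 bond to C, 1 bond to H, 2 bonds to O → oxidation state +1.
After: C2 has 1 bond to C, 3 bonds to O → oxidation state +3.
Δ = +3 − (+1) = +2, so this is an oxidation at C2.

+2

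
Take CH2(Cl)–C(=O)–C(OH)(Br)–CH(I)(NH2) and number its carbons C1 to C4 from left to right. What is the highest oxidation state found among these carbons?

Tallying each carbon's bonds:
C1: 1C, 2H, 1Cl → 0 − 2 + 1 = -1
C2: 2C, 2O → 0 + 2 = +2
C3: 2C, 1O, 1Br → 0 + 1 + 1 = +2
C4: 1C, 1H, 1N, 1I → 0 − 1 + 1 + 1 = +1
The highest value is +2.

+2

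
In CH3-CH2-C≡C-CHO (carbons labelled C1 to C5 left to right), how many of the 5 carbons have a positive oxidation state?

1

Tallying each carbon's bonds:
C1: 1C, 3H → 0 − 3 = -3
C2: 2C, 2H → 0 − 2 = -2
C3: 4C → 0 = 0
C4: 4C → 0 = 0
C5: 1C, 1H, 2O → 0 − 1 + 2 = +1
1 carbon (C5) meets the condition.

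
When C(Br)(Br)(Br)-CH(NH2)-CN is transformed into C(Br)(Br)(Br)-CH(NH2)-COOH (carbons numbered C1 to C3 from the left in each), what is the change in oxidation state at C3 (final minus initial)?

0

Before: C3 has 1 bond to C, 3 bonds to N → oxidation state +3.
After: C3 has 1 bond to C, 3 bonds to O → oxidation state +3.
Δ = +3 − (+3) = 0, so no net redox change at C3.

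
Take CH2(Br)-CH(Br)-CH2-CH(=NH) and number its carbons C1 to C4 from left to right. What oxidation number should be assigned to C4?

C4 has one bond to C (0), one bond to H (-1), a double bond to N (2×+1 = +2).
Oxidation state = 0 − 1 + 2 = +1.

+1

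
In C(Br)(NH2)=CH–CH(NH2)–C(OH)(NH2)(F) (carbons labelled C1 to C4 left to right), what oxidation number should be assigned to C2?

Assign +1 per bond to O/N/halogen, −1 per bond to H or an electropositive element, and 0 per bond to carbon.
C2 has a double bond to C (2×0 = 0), one bond to C (0), one bond to H (-1).
Oxidation state = 0 + 0 − 1 = -1.

-1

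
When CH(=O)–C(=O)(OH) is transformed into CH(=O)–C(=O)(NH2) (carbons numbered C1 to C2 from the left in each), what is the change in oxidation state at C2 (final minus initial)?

Before: C2 has 1 bond to C, 3 bonds to O → oxidation state +3.
After: C2 has 1 bond to C, 2 bonds to O, 1 bond to N → oxidation state +3.
Δ = +3 − (+3) = 0, so no net redox change at C2.

0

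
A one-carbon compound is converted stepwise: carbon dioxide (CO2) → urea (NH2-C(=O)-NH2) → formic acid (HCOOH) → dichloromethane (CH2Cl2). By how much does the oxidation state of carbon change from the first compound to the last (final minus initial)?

-4

Carbon oxidation states along the series — carbon dioxide: +4, urea: +4, formic acid: +2, dichloromethane: 0.
Net change = 0 − (+4) = -4.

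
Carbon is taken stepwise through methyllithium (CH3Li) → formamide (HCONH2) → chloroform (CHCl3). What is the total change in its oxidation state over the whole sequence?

Carbon oxidation states along the series — methyllithium: -4, formamide: +2, chloroform: +2.
Net change = +2 − (-4) = +6.

+6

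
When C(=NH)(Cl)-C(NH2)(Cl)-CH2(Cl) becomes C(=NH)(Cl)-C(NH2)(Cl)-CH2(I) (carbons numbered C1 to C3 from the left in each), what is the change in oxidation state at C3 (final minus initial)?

0

Before: C3 has 1 bond to C, 2 bonds to H, 1 bond to Cl → oxidation state -1.
After: C3 has 1 bond to C, 2 bonds to H, 1 bond to I → oxidation state -1.
Δ = -1 − (-1) = 0, so no net redox change at C3.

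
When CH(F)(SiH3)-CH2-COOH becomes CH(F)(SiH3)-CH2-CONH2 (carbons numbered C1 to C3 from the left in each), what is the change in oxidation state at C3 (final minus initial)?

0

Before: C3 has 1 bond to C, 3 bonds to O → oxidation state +3.
After: C3 has 1 bond to C, 2 bonds to O, 1 bond to N → oxidation state +3.
Δ = +3 − (+3) = 0, so no net redox change at C3.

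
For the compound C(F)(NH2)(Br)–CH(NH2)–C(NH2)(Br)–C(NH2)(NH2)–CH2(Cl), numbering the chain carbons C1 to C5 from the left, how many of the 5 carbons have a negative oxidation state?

Tallying each carbon's bonds:
C1: 1C, 1N, 1F, 1Br → 0 + 1 + 1 + 1 = +3
C2: 2C, 1H, 1N → 0 − 1 + 1 = 0
C3: 2C, 1N, 1Br → 0 + 1 + 1 = +2
C4: 2C, 2N → 0 + 2 = +2
C5: 1C, 2H, 1Cl → 0 − 2 + 1 = -1
1 carbon (C5) meets the condition.

1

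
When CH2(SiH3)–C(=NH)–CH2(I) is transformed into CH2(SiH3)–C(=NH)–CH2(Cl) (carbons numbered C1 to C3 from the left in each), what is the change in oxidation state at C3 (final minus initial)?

0

Before: C3 has 1 bond to C, 2 bonds to H, 1 bond to I → oxidation state -1.
After: C3 has 1 bond to C, 2 bonds to H, 1 bond to Cl → oxidation state -1.
Δ = -1 − (-1) = 0, so no net redox change at C3.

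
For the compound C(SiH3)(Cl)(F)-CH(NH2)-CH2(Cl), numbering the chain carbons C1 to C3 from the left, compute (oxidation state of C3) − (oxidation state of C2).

-1

C3: 1C, 2H, 1Cl → 0 − 2 + 1 = -1
C2: 2C, 1H, 1N → 0 − 1 + 1 = 0
Difference: -1 − (0) = -1.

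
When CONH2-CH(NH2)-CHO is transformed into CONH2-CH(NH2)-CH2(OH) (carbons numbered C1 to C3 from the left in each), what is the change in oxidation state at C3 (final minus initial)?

Before: C3 has 1 bond to C, 1 bond to H, 2 bonds to O → oxidation state +1.
After: C3 has 1 bond to C, 2 bonds to H, 1 bond to O → oxidation state -1.
Δ = -1 − (+1) = -2, so this is a reduction at C3.

-2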